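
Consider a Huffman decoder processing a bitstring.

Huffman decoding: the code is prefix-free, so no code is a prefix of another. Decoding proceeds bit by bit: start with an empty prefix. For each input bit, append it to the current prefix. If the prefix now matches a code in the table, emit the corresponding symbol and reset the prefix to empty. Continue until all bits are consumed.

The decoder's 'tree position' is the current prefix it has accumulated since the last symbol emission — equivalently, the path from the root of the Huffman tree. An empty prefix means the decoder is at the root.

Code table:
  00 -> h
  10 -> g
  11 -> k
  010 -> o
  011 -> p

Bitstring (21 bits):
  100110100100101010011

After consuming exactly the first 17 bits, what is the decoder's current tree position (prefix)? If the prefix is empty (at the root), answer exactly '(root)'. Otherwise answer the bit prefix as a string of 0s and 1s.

Answer: 1

Derivation:
Bit 0: prefix='1' (no match yet)
Bit 1: prefix='10' -> emit 'g', reset
Bit 2: prefix='0' (no match yet)
Bit 3: prefix='01' (no match yet)
Bit 4: prefix='011' -> emit 'p', reset
Bit 5: prefix='0' (no match yet)
Bit 6: prefix='01' (no match yet)
Bit 7: prefix='010' -> emit 'o', reset
Bit 8: prefix='0' (no match yet)
Bit 9: prefix='01' (no match yet)
Bit 10: prefix='010' -> emit 'o', reset
Bit 11: prefix='0' (no match yet)
Bit 12: prefix='01' (no match yet)
Bit 13: prefix='010' -> emit 'o', reset
Bit 14: prefix='1' (no match yet)
Bit 15: prefix='10' -> emit 'g', reset
Bit 16: prefix='1' (no match yet)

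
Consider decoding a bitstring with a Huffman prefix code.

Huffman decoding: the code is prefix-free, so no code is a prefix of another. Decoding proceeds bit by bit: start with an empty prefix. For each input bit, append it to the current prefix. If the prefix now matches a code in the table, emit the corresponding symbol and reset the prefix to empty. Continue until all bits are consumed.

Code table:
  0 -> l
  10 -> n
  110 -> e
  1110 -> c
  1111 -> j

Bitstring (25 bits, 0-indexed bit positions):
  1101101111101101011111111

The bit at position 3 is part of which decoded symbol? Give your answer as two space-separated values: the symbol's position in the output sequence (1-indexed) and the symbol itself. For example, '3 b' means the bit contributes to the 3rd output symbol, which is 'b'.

Answer: 2 e

Derivation:
Bit 0: prefix='1' (no match yet)
Bit 1: prefix='11' (no match yet)
Bit 2: prefix='110' -> emit 'e', reset
Bit 3: prefix='1' (no match yet)
Bit 4: prefix='11' (no match yet)
Bit 5: prefix='110' -> emit 'e', reset
Bit 6: prefix='1' (no match yet)
Bit 7: prefix='11' (no match yet)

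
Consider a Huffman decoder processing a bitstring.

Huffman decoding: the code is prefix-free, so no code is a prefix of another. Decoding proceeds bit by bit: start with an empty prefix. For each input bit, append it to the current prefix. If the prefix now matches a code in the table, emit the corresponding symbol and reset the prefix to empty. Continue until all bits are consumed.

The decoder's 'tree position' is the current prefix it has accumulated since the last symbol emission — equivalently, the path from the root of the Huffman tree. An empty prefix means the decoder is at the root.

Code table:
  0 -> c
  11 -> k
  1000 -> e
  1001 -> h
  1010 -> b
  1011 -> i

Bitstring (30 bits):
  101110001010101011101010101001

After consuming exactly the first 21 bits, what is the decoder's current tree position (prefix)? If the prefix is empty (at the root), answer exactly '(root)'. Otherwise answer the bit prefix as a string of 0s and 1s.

Answer: 101

Derivation:
Bit 0: prefix='1' (no match yet)
Bit 1: prefix='10' (no match yet)
Bit 2: prefix='101' (no match yet)
Bit 3: prefix='1011' -> emit 'i', reset
Bit 4: prefix='1' (no match yet)
Bit 5: prefix='10' (no match yet)
Bit 6: prefix='100' (no match yet)
Bit 7: prefix='1000' -> emit 'e', reset
Bit 8: prefix='1' (no match yet)
Bit 9: prefix='10' (no match yet)
Bit 10: prefix='101' (no match yet)
Bit 11: prefix='1010' -> emit 'b', reset
Bit 12: prefix='1' (no match yet)
Bit 13: prefix='10' (no match yet)
Bit 14: prefix='101' (no match yet)
Bit 15: prefix='1010' -> emit 'b', reset
Bit 16: prefix='1' (no match yet)
Bit 17: prefix='11' -> emit 'k', reset
Bit 18: prefix='1' (no match yet)
Bit 19: prefix='10' (no match yet)
Bit 20: prefix='101' (no match yet)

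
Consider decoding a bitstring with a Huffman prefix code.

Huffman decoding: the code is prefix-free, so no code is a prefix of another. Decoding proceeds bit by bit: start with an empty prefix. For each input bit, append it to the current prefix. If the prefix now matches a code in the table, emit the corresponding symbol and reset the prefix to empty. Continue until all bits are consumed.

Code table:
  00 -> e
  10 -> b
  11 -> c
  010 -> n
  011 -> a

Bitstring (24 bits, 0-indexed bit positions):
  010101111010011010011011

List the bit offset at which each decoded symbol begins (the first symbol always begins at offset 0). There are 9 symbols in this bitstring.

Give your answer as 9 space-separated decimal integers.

Answer: 0 3 5 7 9 12 15 18 21

Derivation:
Bit 0: prefix='0' (no match yet)
Bit 1: prefix='01' (no match yet)
Bit 2: prefix='010' -> emit 'n', reset
Bit 3: prefix='1' (no match yet)
Bit 4: prefix='10' -> emit 'b', reset
Bit 5: prefix='1' (no match yet)
Bit 6: prefix='11' -> emit 'c', reset
Bit 7: prefix='1' (no match yet)
Bit 8: prefix='11' -> emit 'c', reset
Bit 9: prefix='0' (no match yet)
Bit 10: prefix='01' (no match yet)
Bit 11: prefix='010' -> emit 'n', reset
Bit 12: prefix='0' (no match yet)
Bit 13: prefix='01' (no match yet)
Bit 14: prefix='011' -> emit 'a', reset
Bit 15: prefix='0' (no match yet)
Bit 16: prefix='01' (no match yet)
Bit 17: prefix='010' -> emit 'n', reset
Bit 18: prefix='0' (no match yet)
Bit 19: prefix='01' (no match yet)
Bit 20: prefix='011' -> emit 'a', reset
Bit 21: prefix='0' (no match yet)
Bit 22: prefix='01' (no match yet)
Bit 23: prefix='011' -> emit 'a', reset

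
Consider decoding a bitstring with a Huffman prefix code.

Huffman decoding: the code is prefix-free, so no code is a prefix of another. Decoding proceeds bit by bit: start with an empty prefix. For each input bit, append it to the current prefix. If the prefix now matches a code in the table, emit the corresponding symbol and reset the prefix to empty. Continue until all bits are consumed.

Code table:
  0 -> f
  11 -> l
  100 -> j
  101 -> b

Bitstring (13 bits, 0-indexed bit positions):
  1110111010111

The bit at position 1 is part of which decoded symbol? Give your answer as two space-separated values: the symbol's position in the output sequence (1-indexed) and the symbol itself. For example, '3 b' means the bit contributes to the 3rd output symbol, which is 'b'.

Answer: 1 l

Derivation:
Bit 0: prefix='1' (no match yet)
Bit 1: prefix='11' -> emit 'l', reset
Bit 2: prefix='1' (no match yet)
Bit 3: prefix='10' (no match yet)
Bit 4: prefix='101' -> emit 'b', reset
Bit 5: prefix='1' (no match yet)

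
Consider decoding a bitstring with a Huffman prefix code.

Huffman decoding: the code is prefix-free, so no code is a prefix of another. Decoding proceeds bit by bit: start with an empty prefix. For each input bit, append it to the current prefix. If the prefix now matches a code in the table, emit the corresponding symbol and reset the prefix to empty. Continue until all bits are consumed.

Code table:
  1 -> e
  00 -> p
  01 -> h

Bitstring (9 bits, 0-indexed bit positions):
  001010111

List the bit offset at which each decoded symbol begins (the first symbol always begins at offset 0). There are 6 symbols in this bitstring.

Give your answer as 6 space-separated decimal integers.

Bit 0: prefix='0' (no match yet)
Bit 1: prefix='00' -> emit 'p', reset
Bit 2: prefix='1' -> emit 'e', reset
Bit 3: prefix='0' (no match yet)
Bit 4: prefix='01' -> emit 'h', reset
Bit 5: prefix='0' (no match yet)
Bit 6: prefix='01' -> emit 'h', reset
Bit 7: prefix='1' -> emit 'e', reset
Bit 8: prefix='1' -> emit 'e', reset

Answer: 0 2 3 5 7 8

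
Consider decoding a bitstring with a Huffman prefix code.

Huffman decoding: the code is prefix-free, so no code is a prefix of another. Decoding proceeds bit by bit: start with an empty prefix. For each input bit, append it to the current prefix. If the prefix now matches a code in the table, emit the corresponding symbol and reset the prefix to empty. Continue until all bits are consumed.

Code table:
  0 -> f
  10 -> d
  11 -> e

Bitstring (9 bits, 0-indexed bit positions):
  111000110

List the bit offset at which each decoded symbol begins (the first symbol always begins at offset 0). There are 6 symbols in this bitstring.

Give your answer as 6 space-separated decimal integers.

Bit 0: prefix='1' (no match yet)
Bit 1: prefix='11' -> emit 'e', reset
Bit 2: prefix='1' (no match yet)
Bit 3: prefix='10' -> emit 'd', reset
Bit 4: prefix='0' -> emit 'f', reset
Bit 5: prefix='0' -> emit 'f', reset
Bit 6: prefix='1' (no match yet)
Bit 7: prefix='11' -> emit 'e', reset
Bit 8: prefix='0' -> emit 'f', reset

Answer: 0 2 4 5 6 8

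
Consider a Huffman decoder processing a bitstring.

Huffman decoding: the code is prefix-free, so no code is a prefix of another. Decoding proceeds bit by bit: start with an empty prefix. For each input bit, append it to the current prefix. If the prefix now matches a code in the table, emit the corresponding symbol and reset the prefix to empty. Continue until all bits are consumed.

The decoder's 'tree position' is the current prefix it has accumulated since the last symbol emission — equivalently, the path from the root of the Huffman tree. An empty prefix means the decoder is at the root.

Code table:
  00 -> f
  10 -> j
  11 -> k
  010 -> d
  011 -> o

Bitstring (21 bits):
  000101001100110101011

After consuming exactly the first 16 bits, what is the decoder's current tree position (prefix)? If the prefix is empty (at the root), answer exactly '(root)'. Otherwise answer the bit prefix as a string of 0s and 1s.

Bit 0: prefix='0' (no match yet)
Bit 1: prefix='00' -> emit 'f', reset
Bit 2: prefix='0' (no match yet)
Bit 3: prefix='01' (no match yet)
Bit 4: prefix='010' -> emit 'd', reset
Bit 5: prefix='1' (no match yet)
Bit 6: prefix='10' -> emit 'j', reset
Bit 7: prefix='0' (no match yet)
Bit 8: prefix='01' (no match yet)
Bit 9: prefix='011' -> emit 'o', reset
Bit 10: prefix='0' (no match yet)
Bit 11: prefix='00' -> emit 'f', reset
Bit 12: prefix='1' (no match yet)
Bit 13: prefix='11' -> emit 'k', reset
Bit 14: prefix='0' (no match yet)
Bit 15: prefix='01' (no match yet)

Answer: 01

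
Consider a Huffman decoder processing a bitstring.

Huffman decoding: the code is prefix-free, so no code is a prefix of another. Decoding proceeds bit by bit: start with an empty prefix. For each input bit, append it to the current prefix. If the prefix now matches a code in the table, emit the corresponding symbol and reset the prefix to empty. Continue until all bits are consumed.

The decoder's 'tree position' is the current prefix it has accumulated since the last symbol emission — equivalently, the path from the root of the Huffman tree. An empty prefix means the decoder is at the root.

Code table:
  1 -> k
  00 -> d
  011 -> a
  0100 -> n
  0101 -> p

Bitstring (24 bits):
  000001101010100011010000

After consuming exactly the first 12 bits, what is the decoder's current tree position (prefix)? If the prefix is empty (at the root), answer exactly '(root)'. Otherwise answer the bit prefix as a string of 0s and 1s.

Answer: 0

Derivation:
Bit 0: prefix='0' (no match yet)
Bit 1: prefix='00' -> emit 'd', reset
Bit 2: prefix='0' (no match yet)
Bit 3: prefix='00' -> emit 'd', reset
Bit 4: prefix='0' (no match yet)
Bit 5: prefix='01' (no match yet)
Bit 6: prefix='011' -> emit 'a', reset
Bit 7: prefix='0' (no match yet)
Bit 8: prefix='01' (no match yet)
Bit 9: prefix='010' (no match yet)
Bit 10: prefix='0101' -> emit 'p', reset
Bit 11: prefix='0' (no match yet)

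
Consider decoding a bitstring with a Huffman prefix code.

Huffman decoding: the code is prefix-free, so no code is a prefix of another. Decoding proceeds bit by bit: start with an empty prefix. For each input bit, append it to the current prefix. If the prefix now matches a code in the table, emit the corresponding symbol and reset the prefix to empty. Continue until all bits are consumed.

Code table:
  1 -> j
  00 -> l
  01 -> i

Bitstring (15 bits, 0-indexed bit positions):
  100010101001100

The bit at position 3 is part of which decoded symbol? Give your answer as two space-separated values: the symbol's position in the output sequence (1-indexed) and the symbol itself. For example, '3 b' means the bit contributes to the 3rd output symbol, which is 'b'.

Answer: 3 i

Derivation:
Bit 0: prefix='1' -> emit 'j', reset
Bit 1: prefix='0' (no match yet)
Bit 2: prefix='00' -> emit 'l', reset
Bit 3: prefix='0' (no match yet)
Bit 4: prefix='01' -> emit 'i', reset
Bit 5: prefix='0' (no match yet)
Bit 6: prefix='01' -> emit 'i', reset
Bit 7: prefix='0' (no match yet)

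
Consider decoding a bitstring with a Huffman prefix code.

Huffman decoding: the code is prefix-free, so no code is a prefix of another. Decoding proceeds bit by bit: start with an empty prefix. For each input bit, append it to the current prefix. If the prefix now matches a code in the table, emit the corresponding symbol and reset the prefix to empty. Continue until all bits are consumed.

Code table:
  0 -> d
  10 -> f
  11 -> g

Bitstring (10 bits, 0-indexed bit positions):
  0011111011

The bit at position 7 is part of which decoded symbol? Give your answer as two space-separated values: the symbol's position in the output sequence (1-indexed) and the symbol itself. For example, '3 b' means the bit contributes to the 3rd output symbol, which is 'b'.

Bit 0: prefix='0' -> emit 'd', reset
Bit 1: prefix='0' -> emit 'd', reset
Bit 2: prefix='1' (no match yet)
Bit 3: prefix='11' -> emit 'g', reset
Bit 4: prefix='1' (no match yet)
Bit 5: prefix='11' -> emit 'g', reset
Bit 6: prefix='1' (no match yet)
Bit 7: prefix='10' -> emit 'f', reset
Bit 8: prefix='1' (no match yet)
Bit 9: prefix='11' -> emit 'g', reset

Answer: 5 f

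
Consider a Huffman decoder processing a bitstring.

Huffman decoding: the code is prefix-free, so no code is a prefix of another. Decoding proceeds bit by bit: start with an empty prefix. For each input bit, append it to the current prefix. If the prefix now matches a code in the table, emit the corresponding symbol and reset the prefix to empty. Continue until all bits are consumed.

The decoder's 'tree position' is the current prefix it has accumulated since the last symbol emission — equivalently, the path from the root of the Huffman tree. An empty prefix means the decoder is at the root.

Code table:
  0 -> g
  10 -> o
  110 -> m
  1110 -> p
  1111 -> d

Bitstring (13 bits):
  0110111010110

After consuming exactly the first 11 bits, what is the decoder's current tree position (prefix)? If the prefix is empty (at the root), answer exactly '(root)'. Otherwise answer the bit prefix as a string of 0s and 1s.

Answer: 1

Derivation:
Bit 0: prefix='0' -> emit 'g', reset
Bit 1: prefix='1' (no match yet)
Bit 2: prefix='11' (no match yet)
Bit 3: prefix='110' -> emit 'm', reset
Bit 4: prefix='1' (no match yet)
Bit 5: prefix='11' (no match yet)
Bit 6: prefix='111' (no match yet)
Bit 7: prefix='1110' -> emit 'p', reset
Bit 8: prefix='1' (no match yet)
Bit 9: prefix='10' -> emit 'o', reset
Bit 10: prefix='1' (no match yet)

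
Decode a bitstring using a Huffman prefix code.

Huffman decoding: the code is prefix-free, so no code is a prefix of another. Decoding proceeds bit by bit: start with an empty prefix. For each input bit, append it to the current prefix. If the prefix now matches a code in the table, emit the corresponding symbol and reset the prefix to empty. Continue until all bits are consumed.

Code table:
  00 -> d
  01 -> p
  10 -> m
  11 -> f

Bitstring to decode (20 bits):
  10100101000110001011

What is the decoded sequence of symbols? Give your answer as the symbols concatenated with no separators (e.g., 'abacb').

Answer: mmppdpmdmf

Derivation:
Bit 0: prefix='1' (no match yet)
Bit 1: prefix='10' -> emit 'm', reset
Bit 2: prefix='1' (no match yet)
Bit 3: prefix='10' -> emit 'm', reset
Bit 4: prefix='0' (no match yet)
Bit 5: prefix='01' -> emit 'p', reset
Bit 6: prefix='0' (no match yet)
Bit 7: prefix='01' -> emit 'p', reset
Bit 8: prefix='0' (no match yet)
Bit 9: prefix='00' -> emit 'd', reset
Bit 10: prefix='0' (no match yet)
Bit 11: prefix='01' -> emit 'p', reset
Bit 12: prefix='1' (no match yet)
Bit 13: prefix='10' -> emit 'm', reset
Bit 14: prefix='0' (no match yet)
Bit 15: prefix='00' -> emit 'd', reset
Bit 16: prefix='1' (no match yet)
Bit 17: prefix='10' -> emit 'm', reset
Bit 18: prefix='1' (no match yet)
Bit 19: prefix='11' -> emit 'f', reset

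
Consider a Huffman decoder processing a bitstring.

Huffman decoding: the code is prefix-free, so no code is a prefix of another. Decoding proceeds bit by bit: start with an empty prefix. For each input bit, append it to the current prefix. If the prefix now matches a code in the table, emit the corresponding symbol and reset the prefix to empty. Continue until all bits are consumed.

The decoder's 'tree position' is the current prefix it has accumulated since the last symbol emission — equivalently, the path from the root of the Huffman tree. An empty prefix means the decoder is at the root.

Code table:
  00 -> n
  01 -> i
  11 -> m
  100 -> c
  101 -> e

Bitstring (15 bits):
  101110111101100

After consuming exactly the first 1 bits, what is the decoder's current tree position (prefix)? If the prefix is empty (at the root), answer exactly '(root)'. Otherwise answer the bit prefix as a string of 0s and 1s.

Bit 0: prefix='1' (no match yet)

Answer: 1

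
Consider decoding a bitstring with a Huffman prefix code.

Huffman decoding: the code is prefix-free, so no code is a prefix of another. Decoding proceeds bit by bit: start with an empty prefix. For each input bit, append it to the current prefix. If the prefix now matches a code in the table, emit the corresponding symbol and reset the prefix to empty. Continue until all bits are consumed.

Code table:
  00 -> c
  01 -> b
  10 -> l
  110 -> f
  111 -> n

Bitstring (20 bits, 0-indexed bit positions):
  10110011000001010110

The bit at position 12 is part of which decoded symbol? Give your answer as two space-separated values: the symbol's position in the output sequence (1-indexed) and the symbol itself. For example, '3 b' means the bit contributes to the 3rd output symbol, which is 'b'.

Bit 0: prefix='1' (no match yet)
Bit 1: prefix='10' -> emit 'l', reset
Bit 2: prefix='1' (no match yet)
Bit 3: prefix='11' (no match yet)
Bit 4: prefix='110' -> emit 'f', reset
Bit 5: prefix='0' (no match yet)
Bit 6: prefix='01' -> emit 'b', reset
Bit 7: prefix='1' (no match yet)
Bit 8: prefix='10' -> emit 'l', reset
Bit 9: prefix='0' (no match yet)
Bit 10: prefix='00' -> emit 'c', reset
Bit 11: prefix='0' (no match yet)
Bit 12: prefix='00' -> emit 'c', reset
Bit 13: prefix='1' (no match yet)
Bit 14: prefix='10' -> emit 'l', reset
Bit 15: prefix='1' (no match yet)
Bit 16: prefix='10' -> emit 'l', reset

Answer: 6 c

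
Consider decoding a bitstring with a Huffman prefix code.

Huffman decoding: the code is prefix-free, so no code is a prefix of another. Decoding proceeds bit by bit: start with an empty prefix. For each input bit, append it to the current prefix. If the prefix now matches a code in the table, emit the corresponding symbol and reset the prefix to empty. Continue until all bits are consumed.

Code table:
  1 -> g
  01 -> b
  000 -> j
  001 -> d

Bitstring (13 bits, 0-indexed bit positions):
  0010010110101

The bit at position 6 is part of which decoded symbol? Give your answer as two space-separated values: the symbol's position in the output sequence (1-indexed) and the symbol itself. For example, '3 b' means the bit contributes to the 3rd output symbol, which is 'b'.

Answer: 3 b

Derivation:
Bit 0: prefix='0' (no match yet)
Bit 1: prefix='00' (no match yet)
Bit 2: prefix='001' -> emit 'd', reset
Bit 3: prefix='0' (no match yet)
Bit 4: prefix='00' (no match yet)
Bit 5: prefix='001' -> emit 'd', reset
Bit 6: prefix='0' (no match yet)
Bit 7: prefix='01' -> emit 'b', reset
Bit 8: prefix='1' -> emit 'g', reset
Bit 9: prefix='0' (no match yet)
Bit 10: prefix='01' -> emit 'b', reset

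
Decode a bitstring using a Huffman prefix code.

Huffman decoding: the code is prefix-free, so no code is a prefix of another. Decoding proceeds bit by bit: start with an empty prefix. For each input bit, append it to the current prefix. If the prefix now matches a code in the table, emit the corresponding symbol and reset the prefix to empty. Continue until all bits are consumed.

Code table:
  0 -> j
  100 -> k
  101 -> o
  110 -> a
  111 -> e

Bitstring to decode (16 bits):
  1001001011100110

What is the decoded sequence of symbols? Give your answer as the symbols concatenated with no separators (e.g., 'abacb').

Answer: kkoaja

Derivation:
Bit 0: prefix='1' (no match yet)
Bit 1: prefix='10' (no match yet)
Bit 2: prefix='100' -> emit 'k', reset
Bit 3: prefix='1' (no match yet)
Bit 4: prefix='10' (no match yet)
Bit 5: prefix='100' -> emit 'k', reset
Bit 6: prefix='1' (no match yet)
Bit 7: prefix='10' (no match yet)
Bit 8: prefix='101' -> emit 'o', reset
Bit 9: prefix='1' (no match yet)
Bit 10: prefix='11' (no match yet)
Bit 11: prefix='110' -> emit 'a', reset
Bit 12: prefix='0' -> emit 'j', reset
Bit 13: prefix='1' (no match yet)
Bit 14: prefix='11' (no match yet)
Bit 15: prefix='110' -> emit 'a', reset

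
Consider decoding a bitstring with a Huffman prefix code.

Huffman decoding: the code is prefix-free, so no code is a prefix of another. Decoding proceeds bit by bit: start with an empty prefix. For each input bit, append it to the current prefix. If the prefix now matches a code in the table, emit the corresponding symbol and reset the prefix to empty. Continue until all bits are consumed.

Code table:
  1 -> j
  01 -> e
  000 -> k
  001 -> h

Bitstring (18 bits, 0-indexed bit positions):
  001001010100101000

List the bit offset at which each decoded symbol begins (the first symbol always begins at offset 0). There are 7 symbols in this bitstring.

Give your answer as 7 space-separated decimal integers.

Answer: 0 3 6 8 10 13 15

Derivation:
Bit 0: prefix='0' (no match yet)
Bit 1: prefix='00' (no match yet)
Bit 2: prefix='001' -> emit 'h', reset
Bit 3: prefix='0' (no match yet)
Bit 4: prefix='00' (no match yet)
Bit 5: prefix='001' -> emit 'h', reset
Bit 6: prefix='0' (no match yet)
Bit 7: prefix='01' -> emit 'e', reset
Bit 8: prefix='0' (no match yet)
Bit 9: prefix='01' -> emit 'e', reset
Bit 10: prefix='0' (no match yet)
Bit 11: prefix='00' (no match yet)
Bit 12: prefix='001' -> emit 'h', reset
Bit 13: prefix='0' (no match yet)
Bit 14: prefix='01' -> emit 'e', reset
Bit 15: prefix='0' (no match yet)
Bit 16: prefix='00' (no match yet)
Bit 17: prefix='000' -> emit 'k', reset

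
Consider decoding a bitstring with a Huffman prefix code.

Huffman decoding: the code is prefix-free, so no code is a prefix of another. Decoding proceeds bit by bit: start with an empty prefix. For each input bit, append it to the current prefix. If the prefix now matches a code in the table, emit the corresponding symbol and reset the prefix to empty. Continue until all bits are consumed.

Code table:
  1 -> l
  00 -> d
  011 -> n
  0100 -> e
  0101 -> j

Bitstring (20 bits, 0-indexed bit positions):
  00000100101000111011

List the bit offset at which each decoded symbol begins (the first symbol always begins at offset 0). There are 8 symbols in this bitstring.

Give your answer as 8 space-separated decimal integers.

Answer: 0 2 4 8 9 13 16 17

Derivation:
Bit 0: prefix='0' (no match yet)
Bit 1: prefix='00' -> emit 'd', reset
Bit 2: prefix='0' (no match yet)
Bit 3: prefix='00' -> emit 'd', reset
Bit 4: prefix='0' (no match yet)
Bit 5: prefix='01' (no match yet)
Bit 6: prefix='010' (no match yet)
Bit 7: prefix='0100' -> emit 'e', reset
Bit 8: prefix='1' -> emit 'l', reset
Bit 9: prefix='0' (no match yet)
Bit 10: prefix='01' (no match yet)
Bit 11: prefix='010' (no match yet)
Bit 12: prefix='0100' -> emit 'e', reset
Bit 13: prefix='0' (no match yet)
Bit 14: prefix='01' (no match yet)
Bit 15: prefix='011' -> emit 'n', reset
Bit 16: prefix='1' -> emit 'l', reset
Bit 17: prefix='0' (no match yet)
Bit 18: prefix='01' (no match yet)
Bit 19: prefix='011' -> emit 'n', reset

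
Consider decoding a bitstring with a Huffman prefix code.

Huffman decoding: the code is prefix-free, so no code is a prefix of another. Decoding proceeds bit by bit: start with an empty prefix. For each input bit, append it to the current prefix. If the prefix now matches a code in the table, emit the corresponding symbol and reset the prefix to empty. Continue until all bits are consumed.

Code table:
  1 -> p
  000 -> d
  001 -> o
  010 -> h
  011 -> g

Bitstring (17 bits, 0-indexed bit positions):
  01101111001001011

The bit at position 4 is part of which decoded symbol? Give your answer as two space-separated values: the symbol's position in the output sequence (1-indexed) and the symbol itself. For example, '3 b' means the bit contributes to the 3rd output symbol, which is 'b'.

Bit 0: prefix='0' (no match yet)
Bit 1: prefix='01' (no match yet)
Bit 2: prefix='011' -> emit 'g', reset
Bit 3: prefix='0' (no match yet)
Bit 4: prefix='01' (no match yet)
Bit 5: prefix='011' -> emit 'g', reset
Bit 6: prefix='1' -> emit 'p', reset
Bit 7: prefix='1' -> emit 'p', reset
Bit 8: prefix='0' (no match yet)

Answer: 2 g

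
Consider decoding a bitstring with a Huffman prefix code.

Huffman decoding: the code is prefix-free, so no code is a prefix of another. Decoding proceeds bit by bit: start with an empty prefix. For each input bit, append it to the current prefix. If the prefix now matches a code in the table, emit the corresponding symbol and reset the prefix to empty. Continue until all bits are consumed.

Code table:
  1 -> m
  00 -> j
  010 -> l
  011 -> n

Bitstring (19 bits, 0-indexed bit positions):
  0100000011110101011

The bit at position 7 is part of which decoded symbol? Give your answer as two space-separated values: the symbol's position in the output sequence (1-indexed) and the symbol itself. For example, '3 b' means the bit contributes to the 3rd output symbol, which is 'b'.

Answer: 4 n

Derivation:
Bit 0: prefix='0' (no match yet)
Bit 1: prefix='01' (no match yet)
Bit 2: prefix='010' -> emit 'l', reset
Bit 3: prefix='0' (no match yet)
Bit 4: prefix='00' -> emit 'j', reset
Bit 5: prefix='0' (no match yet)
Bit 6: prefix='00' -> emit 'j', reset
Bit 7: prefix='0' (no match yet)
Bit 8: prefix='01' (no match yet)
Bit 9: prefix='011' -> emit 'n', reset
Bit 10: prefix='1' -> emit 'm', reset
Bit 11: prefix='1' -> emit 'm', reset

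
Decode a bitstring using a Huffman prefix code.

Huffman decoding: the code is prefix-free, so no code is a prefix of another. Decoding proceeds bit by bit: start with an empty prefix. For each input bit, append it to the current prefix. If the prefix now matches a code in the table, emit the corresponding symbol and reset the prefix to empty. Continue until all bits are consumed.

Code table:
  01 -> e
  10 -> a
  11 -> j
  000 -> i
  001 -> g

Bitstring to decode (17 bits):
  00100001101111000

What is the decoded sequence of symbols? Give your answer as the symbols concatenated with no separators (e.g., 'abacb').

Answer: gieajji

Derivation:
Bit 0: prefix='0' (no match yet)
Bit 1: prefix='00' (no match yet)
Bit 2: prefix='001' -> emit 'g', reset
Bit 3: prefix='0' (no match yet)
Bit 4: prefix='00' (no match yet)
Bit 5: prefix='000' -> emit 'i', reset
Bit 6: prefix='0' (no match yet)
Bit 7: prefix='01' -> emit 'e', reset
Bit 8: prefix='1' (no match yet)
Bit 9: prefix='10' -> emit 'a', reset
Bit 10: prefix='1' (no match yet)
Bit 11: prefix='11' -> emit 'j', reset
Bit 12: prefix='1' (no match yet)
Bit 13: prefix='11' -> emit 'j', reset
Bit 14: prefix='0' (no match yet)
Bit 15: prefix='00' (no match yet)
Bit 16: prefix='000' -> emit 'i', reset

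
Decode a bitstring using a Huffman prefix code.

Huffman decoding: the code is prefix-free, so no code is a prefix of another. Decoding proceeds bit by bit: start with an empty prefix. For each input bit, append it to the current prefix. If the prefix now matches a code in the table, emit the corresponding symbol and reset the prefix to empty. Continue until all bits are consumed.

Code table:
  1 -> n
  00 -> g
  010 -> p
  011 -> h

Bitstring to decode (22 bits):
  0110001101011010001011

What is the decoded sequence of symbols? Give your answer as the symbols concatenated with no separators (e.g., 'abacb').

Answer: hghpnnpgnh

Derivation:
Bit 0: prefix='0' (no match yet)
Bit 1: prefix='01' (no match yet)
Bit 2: prefix='011' -> emit 'h', reset
Bit 3: prefix='0' (no match yet)
Bit 4: prefix='00' -> emit 'g', reset
Bit 5: prefix='0' (no match yet)
Bit 6: prefix='01' (no match yet)
Bit 7: prefix='011' -> emit 'h', reset
Bit 8: prefix='0' (no match yet)
Bit 9: prefix='01' (no match yet)
Bit 10: prefix='010' -> emit 'p', reset
Bit 11: prefix='1' -> emit 'n', reset
Bit 12: prefix='1' -> emit 'n', reset
Bit 13: prefix='0' (no match yet)
Bit 14: prefix='01' (no match yet)
Bit 15: prefix='010' -> emit 'p', reset
Bit 16: prefix='0' (no match yet)
Bit 17: prefix='00' -> emit 'g', reset
Bit 18: prefix='1' -> emit 'n', reset
Bit 19: prefix='0' (no match yet)
Bit 20: prefix='01' (no match yet)
Bit 21: prefix='011' -> emit 'h', reset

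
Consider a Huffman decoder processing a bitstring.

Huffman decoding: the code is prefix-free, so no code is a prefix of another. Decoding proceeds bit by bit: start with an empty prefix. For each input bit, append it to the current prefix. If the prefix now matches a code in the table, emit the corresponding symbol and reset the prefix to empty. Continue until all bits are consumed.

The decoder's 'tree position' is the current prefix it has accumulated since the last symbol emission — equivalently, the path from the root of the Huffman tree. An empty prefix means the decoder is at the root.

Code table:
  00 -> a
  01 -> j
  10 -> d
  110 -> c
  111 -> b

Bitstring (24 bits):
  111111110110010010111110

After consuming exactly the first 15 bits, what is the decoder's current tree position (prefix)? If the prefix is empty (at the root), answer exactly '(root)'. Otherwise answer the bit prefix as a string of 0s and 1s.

Answer: 0

Derivation:
Bit 0: prefix='1' (no match yet)
Bit 1: prefix='11' (no match yet)
Bit 2: prefix='111' -> emit 'b', reset
Bit 3: prefix='1' (no match yet)
Bit 4: prefix='11' (no match yet)
Bit 5: prefix='111' -> emit 'b', reset
Bit 6: prefix='1' (no match yet)
Bit 7: prefix='11' (no match yet)
Bit 8: prefix='110' -> emit 'c', reset
Bit 9: prefix='1' (no match yet)
Bit 10: prefix='11' (no match yet)
Bit 11: prefix='110' -> emit 'c', reset
Bit 12: prefix='0' (no match yet)
Bit 13: prefix='01' -> emit 'j', reset
Bit 14: prefix='0' (no match yet)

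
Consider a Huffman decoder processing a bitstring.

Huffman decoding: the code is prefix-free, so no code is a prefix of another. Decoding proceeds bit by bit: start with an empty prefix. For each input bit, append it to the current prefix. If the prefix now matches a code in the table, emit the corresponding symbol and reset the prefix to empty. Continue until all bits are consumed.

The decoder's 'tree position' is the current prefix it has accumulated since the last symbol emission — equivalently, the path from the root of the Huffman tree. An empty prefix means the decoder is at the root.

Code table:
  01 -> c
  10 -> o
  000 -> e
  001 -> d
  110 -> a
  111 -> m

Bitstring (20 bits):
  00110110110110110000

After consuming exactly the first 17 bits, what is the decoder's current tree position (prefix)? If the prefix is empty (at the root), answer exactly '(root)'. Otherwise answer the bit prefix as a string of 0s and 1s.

Answer: (root)

Derivation:
Bit 0: prefix='0' (no match yet)
Bit 1: prefix='00' (no match yet)
Bit 2: prefix='001' -> emit 'd', reset
Bit 3: prefix='1' (no match yet)
Bit 4: prefix='10' -> emit 'o', reset
Bit 5: prefix='1' (no match yet)
Bit 6: prefix='11' (no match yet)
Bit 7: prefix='110' -> emit 'a', reset
Bit 8: prefix='1' (no match yet)
Bit 9: prefix='11' (no match yet)
Bit 10: prefix='110' -> emit 'a', reset
Bit 11: prefix='1' (no match yet)
Bit 12: prefix='11' (no match yet)
Bit 13: prefix='110' -> emit 'a', reset
Bit 14: prefix='1' (no match yet)
Bit 15: prefix='11' (no match yet)
Bit 16: prefix='110' -> emit 'a', reset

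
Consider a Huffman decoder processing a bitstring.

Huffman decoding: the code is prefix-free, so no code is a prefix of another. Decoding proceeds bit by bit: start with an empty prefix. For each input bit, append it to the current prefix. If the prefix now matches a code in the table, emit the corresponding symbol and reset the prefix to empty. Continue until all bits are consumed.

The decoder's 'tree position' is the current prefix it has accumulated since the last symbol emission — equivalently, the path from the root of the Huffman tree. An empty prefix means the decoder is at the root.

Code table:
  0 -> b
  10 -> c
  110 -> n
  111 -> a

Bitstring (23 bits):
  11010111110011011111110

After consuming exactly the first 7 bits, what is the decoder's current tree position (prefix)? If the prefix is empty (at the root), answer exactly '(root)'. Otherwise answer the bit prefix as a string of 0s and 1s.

Bit 0: prefix='1' (no match yet)
Bit 1: prefix='11' (no match yet)
Bit 2: prefix='110' -> emit 'n', reset
Bit 3: prefix='1' (no match yet)
Bit 4: prefix='10' -> emit 'c', reset
Bit 5: prefix='1' (no match yet)
Bit 6: prefix='11' (no match yet)

Answer: 11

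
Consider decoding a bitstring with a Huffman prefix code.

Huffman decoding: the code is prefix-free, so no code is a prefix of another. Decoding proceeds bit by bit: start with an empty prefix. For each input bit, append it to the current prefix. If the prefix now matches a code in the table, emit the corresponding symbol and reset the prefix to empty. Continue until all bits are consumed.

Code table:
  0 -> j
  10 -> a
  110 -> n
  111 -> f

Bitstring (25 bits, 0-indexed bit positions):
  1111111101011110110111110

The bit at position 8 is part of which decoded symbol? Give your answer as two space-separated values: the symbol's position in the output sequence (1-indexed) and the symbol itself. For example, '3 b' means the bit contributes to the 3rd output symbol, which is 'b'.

Answer: 3 n

Derivation:
Bit 0: prefix='1' (no match yet)
Bit 1: prefix='11' (no match yet)
Bit 2: prefix='111' -> emit 'f', reset
Bit 3: prefix='1' (no match yet)
Bit 4: prefix='11' (no match yet)
Bit 5: prefix='111' -> emit 'f', reset
Bit 6: prefix='1' (no match yet)
Bit 7: prefix='11' (no match yet)
Bit 8: prefix='110' -> emit 'n', reset
Bit 9: prefix='1' (no match yet)
Bit 10: prefix='10' -> emit 'a', reset
Bit 11: prefix='1' (no match yet)
Bit 12: prefix='11' (no match yet)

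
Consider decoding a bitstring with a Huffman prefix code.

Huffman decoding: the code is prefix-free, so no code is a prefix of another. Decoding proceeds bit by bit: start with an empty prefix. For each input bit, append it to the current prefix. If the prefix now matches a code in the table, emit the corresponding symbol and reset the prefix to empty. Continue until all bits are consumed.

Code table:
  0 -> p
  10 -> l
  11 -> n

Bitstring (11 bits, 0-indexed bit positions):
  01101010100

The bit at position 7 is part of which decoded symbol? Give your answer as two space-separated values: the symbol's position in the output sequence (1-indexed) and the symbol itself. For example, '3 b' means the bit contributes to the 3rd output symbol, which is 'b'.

Bit 0: prefix='0' -> emit 'p', reset
Bit 1: prefix='1' (no match yet)
Bit 2: prefix='11' -> emit 'n', reset
Bit 3: prefix='0' -> emit 'p', reset
Bit 4: prefix='1' (no match yet)
Bit 5: prefix='10' -> emit 'l', reset
Bit 6: prefix='1' (no match yet)
Bit 7: prefix='10' -> emit 'l', reset
Bit 8: prefix='1' (no match yet)
Bit 9: prefix='10' -> emit 'l', reset
Bit 10: prefix='0' -> emit 'p', reset

Answer: 5 l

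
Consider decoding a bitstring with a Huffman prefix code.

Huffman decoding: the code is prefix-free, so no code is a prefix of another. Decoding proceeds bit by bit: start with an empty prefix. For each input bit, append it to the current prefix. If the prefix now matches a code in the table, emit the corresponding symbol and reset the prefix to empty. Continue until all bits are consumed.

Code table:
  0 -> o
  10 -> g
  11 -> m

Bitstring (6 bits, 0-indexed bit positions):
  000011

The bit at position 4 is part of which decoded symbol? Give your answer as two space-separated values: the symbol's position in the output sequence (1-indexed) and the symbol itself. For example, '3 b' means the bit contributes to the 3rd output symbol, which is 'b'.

Answer: 5 m

Derivation:
Bit 0: prefix='0' -> emit 'o', reset
Bit 1: prefix='0' -> emit 'o', reset
Bit 2: prefix='0' -> emit 'o', reset
Bit 3: prefix='0' -> emit 'o', reset
Bit 4: prefix='1' (no match yet)
Bit 5: prefix='11' -> emit 'm', reset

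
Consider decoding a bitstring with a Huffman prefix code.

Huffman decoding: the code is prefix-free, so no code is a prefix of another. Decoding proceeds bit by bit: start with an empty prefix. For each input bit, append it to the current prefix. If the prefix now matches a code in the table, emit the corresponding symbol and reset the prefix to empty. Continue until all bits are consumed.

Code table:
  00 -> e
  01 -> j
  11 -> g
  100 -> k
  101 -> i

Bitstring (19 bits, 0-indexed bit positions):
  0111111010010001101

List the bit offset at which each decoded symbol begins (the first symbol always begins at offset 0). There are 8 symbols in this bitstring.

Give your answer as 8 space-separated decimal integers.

Bit 0: prefix='0' (no match yet)
Bit 1: prefix='01' -> emit 'j', reset
Bit 2: prefix='1' (no match yet)
Bit 3: prefix='11' -> emit 'g', reset
Bit 4: prefix='1' (no match yet)
Bit 5: prefix='11' -> emit 'g', reset
Bit 6: prefix='1' (no match yet)
Bit 7: prefix='10' (no match yet)
Bit 8: prefix='101' -> emit 'i', reset
Bit 9: prefix='0' (no match yet)
Bit 10: prefix='00' -> emit 'e', reset
Bit 11: prefix='1' (no match yet)
Bit 12: prefix='10' (no match yet)
Bit 13: prefix='100' -> emit 'k', reset
Bit 14: prefix='0' (no match yet)
Bit 15: prefix='01' -> emit 'j', reset
Bit 16: prefix='1' (no match yet)
Bit 17: prefix='10' (no match yet)
Bit 18: prefix='101' -> emit 'i', reset

Answer: 0 2 4 6 9 11 14 16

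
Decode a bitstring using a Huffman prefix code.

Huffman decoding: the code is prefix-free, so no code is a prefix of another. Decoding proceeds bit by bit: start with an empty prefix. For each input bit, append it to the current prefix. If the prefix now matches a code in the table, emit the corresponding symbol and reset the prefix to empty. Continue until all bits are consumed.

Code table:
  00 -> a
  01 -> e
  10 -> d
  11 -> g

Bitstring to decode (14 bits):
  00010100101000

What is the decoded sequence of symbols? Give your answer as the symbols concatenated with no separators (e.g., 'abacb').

Answer: aeeadda

Derivation:
Bit 0: prefix='0' (no match yet)
Bit 1: prefix='00' -> emit 'a', reset
Bit 2: prefix='0' (no match yet)
Bit 3: prefix='01' -> emit 'e', reset
Bit 4: prefix='0' (no match yet)
Bit 5: prefix='01' -> emit 'e', reset
Bit 6: prefix='0' (no match yet)
Bit 7: prefix='00' -> emit 'a', reset
Bit 8: prefix='1' (no match yet)
Bit 9: prefix='10' -> emit 'd', reset
Bit 10: prefix='1' (no match yet)
Bit 11: prefix='10' -> emit 'd', reset
Bit 12: prefix='0' (no match yet)
Bit 13: prefix='00' -> emit 'a', reset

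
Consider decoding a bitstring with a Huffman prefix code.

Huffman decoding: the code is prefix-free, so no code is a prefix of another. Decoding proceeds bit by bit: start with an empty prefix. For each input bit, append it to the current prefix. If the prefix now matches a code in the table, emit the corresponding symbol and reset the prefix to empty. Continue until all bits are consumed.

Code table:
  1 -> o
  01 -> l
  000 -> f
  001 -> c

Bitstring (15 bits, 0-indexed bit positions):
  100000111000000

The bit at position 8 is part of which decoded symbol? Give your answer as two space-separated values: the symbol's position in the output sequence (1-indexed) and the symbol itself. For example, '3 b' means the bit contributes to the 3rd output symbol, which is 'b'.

Bit 0: prefix='1' -> emit 'o', reset
Bit 1: prefix='0' (no match yet)
Bit 2: prefix='00' (no match yet)
Bit 3: prefix='000' -> emit 'f', reset
Bit 4: prefix='0' (no match yet)
Bit 5: prefix='00' (no match yet)
Bit 6: prefix='001' -> emit 'c', reset
Bit 7: prefix='1' -> emit 'o', reset
Bit 8: prefix='1' -> emit 'o', reset
Bit 9: prefix='0' (no match yet)
Bit 10: prefix='00' (no match yet)
Bit 11: prefix='000' -> emit 'f', reset
Bit 12: prefix='0' (no match yet)

Answer: 5 o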